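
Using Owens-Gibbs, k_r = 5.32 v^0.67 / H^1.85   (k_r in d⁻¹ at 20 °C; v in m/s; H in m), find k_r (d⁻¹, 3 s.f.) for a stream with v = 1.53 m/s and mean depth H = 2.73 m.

k_r ≈ 1.10 d⁻¹

k_r = 5.32 × 1.53^0.67 / 2.73^1.85 = 5.32 × 1.330 / 6.411 = 1.103 d⁻¹.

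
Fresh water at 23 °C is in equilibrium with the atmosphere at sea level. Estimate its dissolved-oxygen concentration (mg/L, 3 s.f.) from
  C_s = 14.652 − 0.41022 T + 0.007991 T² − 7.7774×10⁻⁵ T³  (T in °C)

C_s ≈ 8.50 mg/L

C_s = 14.652 − 0.41022×23 + 0.007991×23² − 7.7774×10⁻⁵×23³ = 8.498 mg/L.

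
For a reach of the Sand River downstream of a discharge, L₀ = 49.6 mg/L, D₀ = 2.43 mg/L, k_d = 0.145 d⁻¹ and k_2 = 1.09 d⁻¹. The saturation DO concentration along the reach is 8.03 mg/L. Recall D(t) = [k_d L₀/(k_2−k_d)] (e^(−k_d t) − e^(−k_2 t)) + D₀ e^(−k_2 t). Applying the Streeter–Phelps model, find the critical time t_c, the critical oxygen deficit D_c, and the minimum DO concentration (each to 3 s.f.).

t_c ≈ 1.73 d; D_c ≈ 5.14 mg/L; min DO ≈ 2.89 mg/L

At the critical point dD/dt = 0, so k_d L₀ e^(−k_d t) = k_2 D. Substituting D(t) from the Streeter–Phelps equation and solving for t gives
t_c = ln[(k_2/k_d)(1 − D₀(k_2−k_d)/(k_d L₀))] / (k_2−k_d).
Here k_2−k_d = 0.9450 d⁻¹ and 1 − D₀(k_2−k_d)/(k_d L₀) = 1 − 2.43×0.9450/(0.145×49.6) = 0.6807, so
t_c = ln(7.517 × 0.6807) / 0.9450 = 1.633 / 0.9450 = 1.728 d.
D_c = (k_d/k_2) L₀ e^(−k_d t_c) = (0.145/1.09) × 49.6 × e^(−0.145×1.728) = 0.1330 × 49.6 × 0.7784 = 5.136 mg/L.
Minimum DO = C_s − D_c = 8.03 − 5.136 = 2.894 mg/L.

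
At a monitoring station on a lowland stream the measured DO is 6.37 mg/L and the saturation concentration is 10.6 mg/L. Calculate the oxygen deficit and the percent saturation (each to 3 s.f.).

D = C_s − C = 10.6 − 6.37 = 4.23 mg/L.
% saturation = 6.37/10.6 × 100 = 60.1 %.

D ≈ 4.23 mg/L; 60.1 % saturation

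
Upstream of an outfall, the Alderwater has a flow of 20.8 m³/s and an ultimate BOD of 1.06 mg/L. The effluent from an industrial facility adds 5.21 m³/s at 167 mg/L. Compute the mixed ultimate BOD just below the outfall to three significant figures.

34.3 mg/L

Flow-weighted mixing: C = (Q_r C_r + Q_w C_w)/(Q_r + Q_w)
= (20.8×1.06 + 5.21×167)/(20.8 + 5.21) = 892.1/26.01 = 34.30 mg/L.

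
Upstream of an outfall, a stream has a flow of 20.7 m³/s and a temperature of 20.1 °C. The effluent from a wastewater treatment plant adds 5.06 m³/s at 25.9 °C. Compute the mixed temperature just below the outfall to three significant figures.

21.2 °C

Flow-weighted mixing: C = (Q_r C_r + Q_w C_w)/(Q_r + Q_w)
= (20.7×20.1 + 5.06×25.9)/(20.7 + 5.06) = 547.1/25.76 = 21.24 °C.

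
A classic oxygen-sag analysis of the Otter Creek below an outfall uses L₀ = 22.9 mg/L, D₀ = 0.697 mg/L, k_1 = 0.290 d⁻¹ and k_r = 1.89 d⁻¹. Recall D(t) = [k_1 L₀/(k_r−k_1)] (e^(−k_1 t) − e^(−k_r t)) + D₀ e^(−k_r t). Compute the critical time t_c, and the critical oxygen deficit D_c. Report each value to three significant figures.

t_c = [1/(k_r−k_1)] ln[(k_r/k_1)(1 − D₀(k_r−k_1)/(k_1 L₀))]
= [1/(1.89−0.290)] ln[(1.89/0.290)(1 − 0.697×1.600/(0.290×22.9))]
= (1/1.600) ln[6.517 × 0.8321] = 0.6250 × ln(5.423) = 0.6250 × 1.691 = 1.057 d.
L(t_c) = L₀ e^(−k_1 t_c) = 22.9 × 0.7361 = 16.86 mg/L, and at the critical point k_r D_c = k_1 L, so D_c = (0.290/1.89) × 16.86 = 2.586 mg/L.

t_c ≈ 1.06 d; D_c ≈ 2.59 mg/L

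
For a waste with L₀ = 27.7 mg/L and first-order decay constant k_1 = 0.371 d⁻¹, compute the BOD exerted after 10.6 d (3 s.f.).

y_t = L₀(1 − e^(−k_1 t)) = 27.7 × (1 − e^(−0.371×10.6))
= 27.7 × (1 − 0.01959) = 27.7 × 0.9804 = 27.16 mg/L.

y ≈ 27.2 mg/L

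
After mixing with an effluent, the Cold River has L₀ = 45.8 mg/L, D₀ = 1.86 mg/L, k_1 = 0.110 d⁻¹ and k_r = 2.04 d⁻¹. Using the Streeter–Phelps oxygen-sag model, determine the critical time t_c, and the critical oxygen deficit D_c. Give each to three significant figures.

t_c ≈ 0.867 d; D_c ≈ 2.24 mg/L

With k_r/k_1 = 18.55 and 1 − D₀(k_r−k_1)/(k_1 L₀) = 0.2875,
t_c = ln(18.55 × 0.2875) / (2.04 − 0.110) = ln(5.331) / 1.930 = 1.674/1.930 = 0.8671 d.
L(t_c) = L₀ e^(−k_1 t_c) = 45.8 × 0.9090 = 41.63 mg/L, and at the critical point k_r D_c = k_1 L, so D_c = (0.110/2.04) × 41.63 = 2.245 mg/L.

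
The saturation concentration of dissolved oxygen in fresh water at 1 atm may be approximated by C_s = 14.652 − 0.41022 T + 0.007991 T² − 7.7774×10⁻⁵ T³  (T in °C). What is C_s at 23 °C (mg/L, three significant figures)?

C_s ≈ 8.50 mg/L

C_s = 14.652 − 0.41022×23 + 0.007991×23² − 7.7774×10⁻⁵×23³ = 8.498 mg/L.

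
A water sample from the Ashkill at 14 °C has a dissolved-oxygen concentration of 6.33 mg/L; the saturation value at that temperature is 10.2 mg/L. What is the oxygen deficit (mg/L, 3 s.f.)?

D = C_s − C = 10.2 − 6.33 = 3.87 mg/L.

D ≈ 3.87 mg/L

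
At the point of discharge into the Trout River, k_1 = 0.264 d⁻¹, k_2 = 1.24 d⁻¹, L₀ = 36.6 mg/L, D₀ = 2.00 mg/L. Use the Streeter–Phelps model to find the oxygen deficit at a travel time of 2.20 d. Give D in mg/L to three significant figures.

D ≈ 5.02 mg/L

k_1 L₀/(k_2−k_1) = 0.264×36.6/(1.24−0.264) = 9.662/0.9760 = 9.900 mg/L.
e^(−k_1 t) = e^(−0.264×2.200) = 0.5595; e^(−k_2 t) = e^(−1.24×2.200) = 0.06535.
D = 9.900 × (0.5595 − 0.06535) + 2.00 × 0.06535 = 4.892 + 0.1307 = 5.022 mg/L.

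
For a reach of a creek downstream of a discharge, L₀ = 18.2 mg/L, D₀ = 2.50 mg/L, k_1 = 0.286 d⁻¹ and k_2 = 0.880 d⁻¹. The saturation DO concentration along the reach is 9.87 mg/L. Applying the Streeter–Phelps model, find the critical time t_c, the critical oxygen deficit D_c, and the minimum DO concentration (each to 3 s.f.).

t_c ≈ 1.33 d; D_c ≈ 4.05 mg/L; min DO ≈ 5.82 mg/L

At the critical point dD/dt = 0, so k_1 L₀ e^(−k_1 t) = k_2 D. Substituting D(t) from the Streeter–Phelps equation and solving for t gives
t_c = ln[(k_2/k_1)(1 − D₀(k_2−k_1)/(k_1 L₀))] / (k_2−k_1).
Here k_2−k_1 = 0.5940 d⁻¹ and 1 − D₀(k_2−k_1)/(k_1 L₀) = 1 − 2.50×0.5940/(0.286×18.2) = 0.7147, so
t_c = ln(3.077 × 0.7147) / 0.5940 = 0.7880 / 0.5940 = 1.327 d.
L(t_c) = L₀ e^(−k_1 t_c) = 18.2 × 0.6843 = 12.45 mg/L, and at the critical point k_2 D_c = k_1 L, so D_c = (0.286/0.880) × 12.45 = 4.047 mg/L.
Minimum DO = C_s − D_c = 9.87 − 4.047 = 5.823 mg/L.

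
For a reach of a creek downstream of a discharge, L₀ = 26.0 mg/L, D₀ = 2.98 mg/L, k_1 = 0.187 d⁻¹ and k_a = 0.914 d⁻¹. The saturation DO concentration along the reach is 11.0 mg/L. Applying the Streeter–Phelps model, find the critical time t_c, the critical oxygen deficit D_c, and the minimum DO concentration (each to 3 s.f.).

t_c ≈ 1.37 d; D_c ≈ 4.12 mg/L; min DO ≈ 6.88 mg/L

t_c = [1/(k_a−k_1)] ln[(k_a/k_1)(1 − D₀(k_a−k_1)/(k_1 L₀))]
= [1/(0.914−0.187)] ln[(0.914/0.187)(1 − 2.98×0.7270/(0.187×26.0))]
= (1/0.7270) ln[4.888 × 0.5544] = 1.376 × ln(2.710) = 1.376 × 0.9969 = 1.371 d.
L(t_c) = L₀ e^(−k_1 t_c) = 26.0 × 0.7738 = 20.12 mg/L, and at the critical point k_a D_c = k_1 L, so D_c = (0.187/0.914) × 20.12 = 4.116 mg/L.
Minimum DO = C_s − D_c = 11.0 − 4.116 = 6.884 mg/L.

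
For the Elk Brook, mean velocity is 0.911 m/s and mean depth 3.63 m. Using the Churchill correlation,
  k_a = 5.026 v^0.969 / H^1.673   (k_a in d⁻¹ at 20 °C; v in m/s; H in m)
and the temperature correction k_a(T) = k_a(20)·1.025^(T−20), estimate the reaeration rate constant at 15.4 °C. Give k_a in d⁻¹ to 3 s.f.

k_a(20) = 5.026 × 0.911^0.969 / 3.63^1.673 = 5.026 × 0.9136 / 8.644 = 0.5312 d⁻¹.
k_a(15.4) = 0.5312 × 1.025^(15.4−20) = 0.5312 × 0.8926 = 0.4742 d⁻¹.

k_a ≈ 0.474 d⁻¹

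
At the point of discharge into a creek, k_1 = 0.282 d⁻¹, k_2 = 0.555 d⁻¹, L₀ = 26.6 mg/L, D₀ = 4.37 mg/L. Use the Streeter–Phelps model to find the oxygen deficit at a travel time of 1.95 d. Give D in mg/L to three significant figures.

k_1 L₀/(k_2−k_1) = 0.282×26.6/(0.555−0.282) = 7.501/0.2730 = 27.48 mg/L.
e^(−k_1 t) = e^(−0.282×1.950) = 0.5770; e^(−k_2 t) = e^(−0.555×1.950) = 0.3388.
D = 27.48 × (0.5770 − 0.3388) + 4.37 × 0.3388 = 6.544 + 1.481 = 8.025 mg/L.

D ≈ 8.03 mg/L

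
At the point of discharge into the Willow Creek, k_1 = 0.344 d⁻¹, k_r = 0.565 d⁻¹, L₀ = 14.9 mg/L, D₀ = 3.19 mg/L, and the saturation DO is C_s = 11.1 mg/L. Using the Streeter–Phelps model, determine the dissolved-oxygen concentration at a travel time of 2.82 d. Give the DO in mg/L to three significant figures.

k_1 L₀/(k_r−k_1) = 0.344×14.9/(0.565−0.344) = 5.126/0.2210 = 23.19 mg/L.
e^(−k_1 t) = e^(−0.344×2.820) = 0.3791; e^(−k_r t) = e^(−0.565×2.820) = 0.2033.
D = 23.19 × (0.3791 − 0.2033) + 3.19 × 0.2033 = 4.077 + 0.6484 = 4.726 mg/L.
DO = C_s − D = 11.1 − 4.726 = 6.374 mg/L.

DO ≈ 6.37 mg/L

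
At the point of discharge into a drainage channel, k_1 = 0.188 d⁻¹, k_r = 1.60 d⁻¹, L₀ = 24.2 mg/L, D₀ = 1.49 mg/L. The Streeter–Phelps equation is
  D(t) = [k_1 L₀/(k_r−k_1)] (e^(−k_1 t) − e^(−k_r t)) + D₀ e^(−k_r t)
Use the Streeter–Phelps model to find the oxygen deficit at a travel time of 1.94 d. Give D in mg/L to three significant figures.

D ≈ 2.16 mg/L

k_1 L₀/(k_r−k_1) = 0.188×24.2/(1.60−0.188) = 4.550/1.412 = 3.222 mg/L.
e^(−k_1 t) = e^(−0.188×1.940) = 0.6944; e^(−k_r t) = e^(−1.60×1.940) = 0.04487.
D = 3.222 × (0.6944 − 0.04487) + 1.49 × 0.04487 = 2.093 + 0.06686 = 2.160 mg/L.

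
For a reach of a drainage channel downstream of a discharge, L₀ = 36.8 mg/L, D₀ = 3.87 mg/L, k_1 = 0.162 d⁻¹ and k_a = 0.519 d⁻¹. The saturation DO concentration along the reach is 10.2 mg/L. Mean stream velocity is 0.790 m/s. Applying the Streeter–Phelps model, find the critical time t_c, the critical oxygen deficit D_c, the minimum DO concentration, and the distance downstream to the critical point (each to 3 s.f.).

t_c = [1/(k_a−k_1)] ln[(k_a/k_1)(1 − D₀(k_a−k_1)/(k_1 L₀))]
= [1/(0.519−0.162)] ln[(0.519/0.162)(1 − 3.87×0.3570/(0.162×36.8))]
= (1/0.3570) ln[3.204 × 0.7683] = 2.801 × ln(2.461) = 2.801 × 0.9007 = 2.523 d.
D_c = (k_1/k_a) L₀ e^(−k_1 t_c) = (0.162/0.519) × 36.8 × e^(−0.162×2.523) = 0.3121 × 36.8 × 0.6645 = 7.633 mg/L.
Minimum DO = C_s − D_c = 10.2 − 7.633 = 2.567 mg/L.
x_c = v t_c = 0.790 m/s × 2.523 d × 86400 s/d = 172200 m ≈ 172 km.

t_c ≈ 2.52 d; D_c ≈ 7.63 mg/L; min DO ≈ 2.57 mg/L; x_c ≈ 172 km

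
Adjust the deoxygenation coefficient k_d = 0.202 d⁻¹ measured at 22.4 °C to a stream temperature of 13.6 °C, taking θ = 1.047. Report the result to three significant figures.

k_d ≈ 0.135 d⁻¹

k_d(T₂) = k_d(T₁) · θ^(T₂−T₁) = 0.202 × 1.047^(13.6−22.4)
= 0.202 × 1.047^-8.80 = 0.202 × 0.6675 = 0.1348 d⁻¹.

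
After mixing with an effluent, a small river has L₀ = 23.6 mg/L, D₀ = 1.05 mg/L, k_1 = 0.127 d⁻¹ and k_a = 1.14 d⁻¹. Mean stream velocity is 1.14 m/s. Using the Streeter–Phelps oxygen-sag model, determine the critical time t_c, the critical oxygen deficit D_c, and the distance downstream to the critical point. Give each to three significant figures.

With k_a/k_1 = 8.976 and 1 − D₀(k_a−k_1)/(k_1 L₀) = 0.6451,
t_c = ln(8.976 × 0.6451) / (1.14 − 0.127) = ln(5.791) / 1.013 = 1.756/1.013 = 1.734 d.
D_c = (k_1/k_a) L₀ e^(−k_1 t_c) = (0.127/1.14) × 23.6 × e^(−0.127×1.734) = 0.1114 × 23.6 × 0.8024 = 2.110 mg/L.
x_c = v t_c = 1.14 m/s × 1.734 d × 86400 s/d = 170800 m ≈ 171 km.

t_c ≈ 1.73 d; D_c ≈ 2.11 mg/L; x_c ≈ 171 km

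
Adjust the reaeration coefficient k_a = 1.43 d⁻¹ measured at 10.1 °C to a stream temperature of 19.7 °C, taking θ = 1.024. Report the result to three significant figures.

k_a(T₂) = k_a(T₁) · θ^(T₂−T₁) = 1.43 × 1.024^(19.7−10.1)
= 1.43 × 1.024^9.60 = 1.43 × 1.256 = 1.796 d⁻¹.

k_a ≈ 1.80 d⁻¹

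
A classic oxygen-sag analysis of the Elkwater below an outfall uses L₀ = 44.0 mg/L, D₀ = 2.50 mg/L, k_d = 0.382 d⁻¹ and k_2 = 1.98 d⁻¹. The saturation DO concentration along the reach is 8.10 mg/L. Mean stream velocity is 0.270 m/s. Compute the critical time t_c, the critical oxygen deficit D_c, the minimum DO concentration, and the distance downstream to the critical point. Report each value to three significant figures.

t_c = [1/(k_2−k_d)] ln[(k_2/k_d)(1 − D₀(k_2−k_d)/(k_d L₀))]
= [1/(1.98−0.382)] ln[(1.98/0.382)(1 − 2.50×1.598/(0.382×44.0))]
= (1/1.598) ln[5.183 × 0.7623] = 0.6258 × ln(3.951) = 0.6258 × 1.374 = 0.8598 d.
D_c = (k_d/k_2) L₀ e^(−k_d t_c) = (0.382/1.98) × 44.0 × e^(−0.382×0.8598) = 0.1929 × 44.0 × 0.7200 = 6.112 mg/L.
Minimum DO = C_s − D_c = 8.10 − 6.112 = 1.988 mg/L.
x_c = v t_c = 0.270 m/s × 0.8598 d × 86400 s/d = 20060 m ≈ 20.1 km.

t_c ≈ 0.860 d; D_c ≈ 6.11 mg/L; min DO ≈ 1.99 mg/L; x_c ≈ 20.1 km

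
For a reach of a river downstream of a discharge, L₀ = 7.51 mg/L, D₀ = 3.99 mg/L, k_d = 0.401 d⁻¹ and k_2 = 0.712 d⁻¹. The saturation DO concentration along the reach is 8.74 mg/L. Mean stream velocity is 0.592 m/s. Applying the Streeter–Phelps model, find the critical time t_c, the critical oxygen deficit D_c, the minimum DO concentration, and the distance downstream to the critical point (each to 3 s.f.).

t_c ≈ 0.138 d; D_c ≈ 4.00 mg/L; min DO ≈ 4.74 mg/L; x_c ≈ 7.07 km

At the critical point dD/dt = 0, so k_d L₀ e^(−k_d t) = k_2 D. Substituting D(t) from the Streeter–Phelps equation and solving for t gives
t_c = ln[(k_2/k_d)(1 − D₀(k_2−k_d)/(k_d L₀))] / (k_2−k_d).
Here k_2−k_d = 0.3110 d⁻¹ and 1 − D₀(k_2−k_d)/(k_d L₀) = 1 − 3.99×0.3110/(0.401×7.51) = 0.5880, so
t_c = ln(1.776 × 0.5880) / 0.3110 = 0.04300 / 0.3110 = 0.1383 d.
D_c = (k_d/k_2) L₀ e^(−k_d t_c) = (0.401/0.712) × 7.51 × e^(−0.401×0.1383) = 0.5632 × 7.51 × 0.9461 = 4.001 mg/L.
Minimum DO = C_s − D_c = 8.74 − 4.001 = 4.739 mg/L.
x_c = v t_c = 0.592 m/s × 0.1383 d × 86400 s/d = 7073 m ≈ 7.07 km.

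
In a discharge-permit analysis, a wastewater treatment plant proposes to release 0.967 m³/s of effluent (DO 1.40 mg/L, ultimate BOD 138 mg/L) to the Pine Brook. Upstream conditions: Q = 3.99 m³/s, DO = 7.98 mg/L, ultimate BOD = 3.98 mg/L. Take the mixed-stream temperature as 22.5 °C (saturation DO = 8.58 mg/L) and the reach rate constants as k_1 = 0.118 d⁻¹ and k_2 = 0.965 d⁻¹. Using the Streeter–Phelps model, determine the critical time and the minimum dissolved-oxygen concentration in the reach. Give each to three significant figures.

Mixed DO = (3.99×7.98 + 0.967×1.40)/(3.99+0.967) = 33.19/4.957 = 6.696 mg/L.
Mixed L₀ = (3.99×3.98 + 0.967×138)/(4.957) = 149.3/4.957 = 30.12 mg/L.
Initial deficit D₀ = C_s − DO₀ = 8.58 − 6.696 = 1.884 mg/L.
t_c = (1/0.8470) ln[(0.965/0.118)(1 − 1.884×0.8470/(0.118×30.12))] = 1.181 × ln(4.508) = 1.778 d.
D_c = (0.118/0.965) × 30.12 × e^(−0.118×1.778) = 0.1223 × 30.12 × 0.8108 = 2.987 mg/L.
Minimum DO = 8.58 − 2.987 = 5.593 mg/L.

t_c ≈ 1.78 d; minimum DO ≈ 5.59 mg/L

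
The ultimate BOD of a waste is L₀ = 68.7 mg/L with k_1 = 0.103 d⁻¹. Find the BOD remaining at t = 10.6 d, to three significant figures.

L ≈ 23.1 mg/L

L_t = L₀ e^(−k_1 t) = 68.7 × e^(−0.103×10.6) = 68.7 × 0.3356 = 23.06 mg/L.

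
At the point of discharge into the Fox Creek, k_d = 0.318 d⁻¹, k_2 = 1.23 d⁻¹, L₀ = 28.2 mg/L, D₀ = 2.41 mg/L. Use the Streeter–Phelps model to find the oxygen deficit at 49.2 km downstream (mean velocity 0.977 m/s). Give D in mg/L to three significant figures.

D ≈ 4.55 mg/L

Travel time t = x/v = 49.2 km / (0.977 m/s) = 49200 m / 0.977 m/s = 50360 s = 0.5828 d.
k_d L₀/(k_2−k_d) = 0.318×28.2/(1.23−0.318) = 8.968/0.9120 = 9.833 mg/L.
e^(−k_d t) = e^(−0.318×0.5828) = 0.8308; e^(−k_2 t) = e^(−1.23×0.5828) = 0.4883.
D = 9.833 × (0.8308 − 0.4883) + 2.41 × 0.4883 = 3.368 + 1.177 = 4.545 mg/L.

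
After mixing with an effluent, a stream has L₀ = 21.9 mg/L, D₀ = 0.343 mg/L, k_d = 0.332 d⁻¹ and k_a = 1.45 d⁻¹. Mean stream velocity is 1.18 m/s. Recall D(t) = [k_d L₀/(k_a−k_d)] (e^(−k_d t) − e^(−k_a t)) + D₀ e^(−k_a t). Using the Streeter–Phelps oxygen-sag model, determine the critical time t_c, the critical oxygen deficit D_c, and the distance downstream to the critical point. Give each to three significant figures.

t_c ≈ 1.27 d; D_c ≈ 3.29 mg/L; x_c ≈ 129 km

At the critical point dD/dt = 0, so k_d L₀ e^(−k_d t) = k_a D. Substituting D(t) from the Streeter–Phelps equation and solving for t gives
t_c = ln[(k_a/k_d)(1 − D₀(k_a−k_d)/(k_d L₀))] / (k_a−k_d).
Here k_a−k_d = 1.118 d⁻¹ and 1 − D₀(k_a−k_d)/(k_d L₀) = 1 − 0.343×1.118/(0.332×21.9) = 0.9473, so
t_c = ln(4.367 × 0.9473) / 1.118 = 1.420 / 1.118 = 1.270 d.
D_c = (k_d/k_a) L₀ e^(−k_d t_c) = (0.332/1.45) × 21.9 × e^(−0.332×1.270) = 0.2290 × 21.9 × 0.6559 = 3.289 mg/L.
x_c = v t_c = 1.18 m/s × 1.270 d × 86400 s/d = 129500 m ≈ 129 km.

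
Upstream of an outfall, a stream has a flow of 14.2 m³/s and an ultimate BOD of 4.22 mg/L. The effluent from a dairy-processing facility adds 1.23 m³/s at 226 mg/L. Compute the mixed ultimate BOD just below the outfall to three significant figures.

21.9 mg/L

Flow-weighted mixing: C = (Q_r C_r + Q_w C_w)/(Q_r + Q_w)
= (14.2×4.22 + 1.23×226)/(14.2 + 1.23) = 337.9/15.43 = 21.90 mg/L.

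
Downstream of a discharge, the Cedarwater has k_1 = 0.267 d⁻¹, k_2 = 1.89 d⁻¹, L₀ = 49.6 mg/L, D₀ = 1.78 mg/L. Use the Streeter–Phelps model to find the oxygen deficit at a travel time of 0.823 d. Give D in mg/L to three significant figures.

D ≈ 5.20 mg/L

k_1 L₀/(k_2−k_1) = 0.267×49.6/(1.89−0.267) = 13.24/1.623 = 8.160 mg/L.
e^(−k_1 t) = e^(−0.267×0.8230) = 0.8027; e^(−k_2 t) = e^(−1.89×0.8230) = 0.2111.
D = 8.160 × (0.8027 − 0.2111) + 1.78 × 0.2111 = 4.828 + 0.3757 = 5.203 mg/L.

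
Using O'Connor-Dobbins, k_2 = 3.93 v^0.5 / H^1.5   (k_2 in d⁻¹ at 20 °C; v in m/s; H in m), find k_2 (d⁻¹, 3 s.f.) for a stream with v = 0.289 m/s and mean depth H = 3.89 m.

k_2 ≈ 0.275 d⁻¹

k_2 = 3.93 × 0.289^0.5 / 3.89^1.5 = 3.93 × 0.5376 / 7.672 = 0.2754 d⁻¹.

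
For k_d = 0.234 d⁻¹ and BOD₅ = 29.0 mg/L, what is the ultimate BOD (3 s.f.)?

L₀ ≈ 42.1 mg/L

BOD₅ = L₀(1 − e^(−5k_d)) ⇒ L₀ = BOD₅ / (1 − e^(−5×0.234))
= 29.0 / (1 − 0.3104) = 29.0 / 0.6896 = 42.05 mg/L.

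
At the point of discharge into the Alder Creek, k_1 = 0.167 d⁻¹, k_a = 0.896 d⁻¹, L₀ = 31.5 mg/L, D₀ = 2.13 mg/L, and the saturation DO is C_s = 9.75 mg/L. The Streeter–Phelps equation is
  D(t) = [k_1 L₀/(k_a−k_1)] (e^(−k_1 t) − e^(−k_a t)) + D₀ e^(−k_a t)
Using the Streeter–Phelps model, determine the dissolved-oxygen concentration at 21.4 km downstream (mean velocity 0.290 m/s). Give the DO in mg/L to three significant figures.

DO ≈ 5.86 mg/L

Travel time t = x/v = 21.4 km / (0.290 m/s) = 21400 m / 0.290 m/s = 73790 s = 0.8541 d.
k_1 L₀/(k_a−k_1) = 0.167×31.5/(0.896−0.167) = 5.261/0.7290 = 7.216 mg/L.
e^(−k_1 t) = e^(−0.167×0.8541) = 0.8671; e^(−k_a t) = e^(−0.896×0.8541) = 0.4652.
D = 7.216 × (0.8671 − 0.4652) + 2.13 × 0.4652 = 2.900 + 0.9909 = 3.891 mg/L.
DO = C_s − D = 9.75 − 3.891 = 5.859 mg/L.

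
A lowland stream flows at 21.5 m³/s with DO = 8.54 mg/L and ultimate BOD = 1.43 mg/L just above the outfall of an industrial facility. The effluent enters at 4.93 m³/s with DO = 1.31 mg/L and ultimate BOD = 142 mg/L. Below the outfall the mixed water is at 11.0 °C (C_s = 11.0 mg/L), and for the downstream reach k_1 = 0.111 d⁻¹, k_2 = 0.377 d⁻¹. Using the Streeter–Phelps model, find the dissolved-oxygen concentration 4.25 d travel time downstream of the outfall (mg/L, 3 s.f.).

DO ≈ 5.36 mg/L

Mixed DO = (21.5×8.54 + 4.93×1.31)/(21.5+4.93) = 190.1/26.43 = 7.191 mg/L.
Mixed L₀ = (21.5×1.43 + 4.93×142)/(26.43) = 730.8/26.43 = 27.65 mg/L.
Initial deficit D₀ = C_s − DO₀ = 11.0 − 7.191 = 3.809 mg/L.
D(4.25) = [0.111×27.65/(0.377−0.111)](e^(−0.111×4.25) − e^(−0.377×4.25)) + 3.809 e^(−0.377×4.25)
= 11.54 × (0.6239 − 0.2014) + 3.809 × 0.2014 = 5.642 mg/L.
DO = 11.0 − 5.642 = 5.358 mg/L.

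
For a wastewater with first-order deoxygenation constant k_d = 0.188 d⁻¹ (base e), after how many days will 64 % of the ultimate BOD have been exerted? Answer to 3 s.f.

y/L₀ = 1 − e^(−k_d t) = 0.64 ⇒ e^(−k_d t) = 0.360
t = −ln(0.360) / 0.188 = 1.022 / 0.188 = 5.434 d.

t ≈ 5.43 d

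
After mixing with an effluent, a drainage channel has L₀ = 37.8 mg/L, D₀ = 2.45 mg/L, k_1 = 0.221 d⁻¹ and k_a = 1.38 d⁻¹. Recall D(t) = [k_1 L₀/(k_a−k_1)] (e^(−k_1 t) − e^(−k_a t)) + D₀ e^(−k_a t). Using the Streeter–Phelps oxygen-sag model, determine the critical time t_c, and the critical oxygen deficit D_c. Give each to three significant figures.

t_c = [1/(k_a−k_1)] ln[(k_a/k_1)(1 − D₀(k_a−k_1)/(k_1 L₀))]
= [1/(1.38−0.221)] ln[(1.38/0.221)(1 − 2.45×1.159/(0.221×37.8))]
= (1/1.159) ln[6.244 × 0.6601] = 0.8628 × ln(4.122) = 0.8628 × 1.416 = 1.222 d.
D_c = (k_1/k_a) L₀ e^(−k_1 t_c) = (0.221/1.38) × 37.8 × e^(−0.221×1.222) = 0.1601 × 37.8 × 0.7633 = 4.621 mg/L.

t_c ≈ 1.22 d; D_c ≈ 4.62 mg/L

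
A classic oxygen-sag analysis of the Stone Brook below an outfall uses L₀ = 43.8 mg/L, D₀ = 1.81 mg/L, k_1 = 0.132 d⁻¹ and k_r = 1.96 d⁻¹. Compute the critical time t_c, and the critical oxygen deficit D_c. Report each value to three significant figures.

t_c ≈ 1.01 d; D_c ≈ 2.58 mg/L

With k_r/k_1 = 14.85 and 1 − D₀(k_r−k_1)/(k_1 L₀) = 0.4277,
t_c = ln(14.85 × 0.4277) / (1.96 − 0.132) = ln(6.351) / 1.828 = 1.849/1.828 = 1.011 d.
D_c = (k_1/k_r) L₀ e^(−k_1 t_c) = (0.132/1.96) × 43.8 × e^(−0.132×1.011) = 0.06735 × 43.8 × 0.8750 = 2.581 mg/L.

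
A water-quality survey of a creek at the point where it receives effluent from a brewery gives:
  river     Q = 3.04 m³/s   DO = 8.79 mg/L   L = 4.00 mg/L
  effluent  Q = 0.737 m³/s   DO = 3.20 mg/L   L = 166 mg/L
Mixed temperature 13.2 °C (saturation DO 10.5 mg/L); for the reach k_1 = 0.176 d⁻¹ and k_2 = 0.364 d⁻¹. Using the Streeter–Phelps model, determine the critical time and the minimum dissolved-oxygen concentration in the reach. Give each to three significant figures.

Mixed DO = (3.04×8.79 + 0.737×3.20)/(3.04+0.737) = 29.08/3.777 = 7.699 mg/L.
Mixed L₀ = (3.04×4.00 + 0.737×166)/(3.777) = 134.5/3.777 = 35.61 mg/L.
Initial deficit D₀ = C_s − DO₀ = 10.5 − 7.699 = 2.801 mg/L.
t_c = (1/0.1880) ln[(0.364/0.176)(1 − 2.801×0.1880/(0.176×35.61))] = 5.319 × ln(1.894) = 3.399 d.
D_c = (0.176/0.364) × 35.61 × e^(−0.176×3.399) = 0.4835 × 35.61 × 0.5498 = 9.467 mg/L.
Minimum DO = 10.5 − 9.467 = 1.033 mg/L.

t_c ≈ 3.40 d; minimum DO ≈ 1.03 mg/L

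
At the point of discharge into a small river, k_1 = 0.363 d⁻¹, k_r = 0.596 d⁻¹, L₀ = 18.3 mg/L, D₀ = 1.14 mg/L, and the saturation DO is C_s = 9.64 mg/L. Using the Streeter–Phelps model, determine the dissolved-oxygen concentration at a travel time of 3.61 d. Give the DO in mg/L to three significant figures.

k_1 L₀/(k_r−k_1) = 0.363×18.3/(0.596−0.363) = 6.643/0.2330 = 28.51 mg/L.
e^(−k_1 t) = e^(−0.363×3.610) = 0.2697; e^(−k_r t) = e^(−0.596×3.610) = 0.1163.
D = 28.51 × (0.2697 − 0.1163) + 1.14 × 0.1163 = 4.374 + 0.1326 = 4.506 mg/L.
DO = C_s − D = 9.64 − 4.506 = 5.134 mg/L.

DO ≈ 5.13 mg/L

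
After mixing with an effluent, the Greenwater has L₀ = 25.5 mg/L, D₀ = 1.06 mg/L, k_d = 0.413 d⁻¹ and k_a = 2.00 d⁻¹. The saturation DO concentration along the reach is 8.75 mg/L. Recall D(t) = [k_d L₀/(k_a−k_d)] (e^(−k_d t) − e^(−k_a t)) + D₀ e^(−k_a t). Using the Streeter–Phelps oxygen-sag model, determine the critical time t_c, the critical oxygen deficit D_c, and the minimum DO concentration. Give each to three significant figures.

With k_a/k_d = 4.843 and 1 − D₀(k_a−k_d)/(k_d L₀) = 0.8403,
t_c = ln(4.843 × 0.8403) / (2.00 − 0.413) = ln(4.069) / 1.587 = 1.403/1.587 = 0.8843 d.
L(t_c) = L₀ e^(−k_d t_c) = 25.5 × 0.6940 = 17.70 mg/L, and at the critical point k_a D_c = k_d L, so D_c = (0.413/2.00) × 17.70 = 3.655 mg/L.
Minimum DO = C_s − D_c = 8.75 − 3.655 = 5.095 mg/L.

t_c ≈ 0.884 d; D_c ≈ 3.65 mg/L; min DO ≈ 5.10 mg/L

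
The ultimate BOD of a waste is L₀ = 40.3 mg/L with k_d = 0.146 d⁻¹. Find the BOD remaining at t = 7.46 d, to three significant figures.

L_t = L₀ e^(−k_d t) = 40.3 × e^(−0.146×7.46) = 40.3 × 0.3365 = 13.56 mg/L.

L ≈ 13.6 mg/L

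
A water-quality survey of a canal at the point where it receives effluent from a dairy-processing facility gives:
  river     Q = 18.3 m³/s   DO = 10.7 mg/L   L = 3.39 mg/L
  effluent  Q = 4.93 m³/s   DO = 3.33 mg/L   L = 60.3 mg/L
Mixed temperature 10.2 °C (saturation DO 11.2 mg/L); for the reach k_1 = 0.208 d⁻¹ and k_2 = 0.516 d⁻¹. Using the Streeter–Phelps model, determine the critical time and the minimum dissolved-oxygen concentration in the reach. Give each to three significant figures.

t_c ≈ 2.24 d; minimum DO ≈ 7.28 mg/L

Mixed DO = (18.3×10.7 + 4.93×3.33)/(18.3+4.93) = 212.2/23.23 = 9.136 mg/L.
Mixed L₀ = (18.3×3.39 + 4.93×60.3)/(23.23) = 359.3/23.23 = 15.47 mg/L.
Initial deficit D₀ = C_s − DO₀ = 11.2 − 9.136 = 2.064 mg/L.
t_c = (1/0.3080) ln[(0.516/0.208)(1 − 2.064×0.3080/(0.208×15.47))] = 3.247 × ln(1.991) = 2.235 d.
D_c = (0.208/0.516) × 15.47 × e^(−0.208×2.235) = 0.4031 × 15.47 × 0.6282 = 3.917 mg/L.
Minimum DO = 11.2 − 3.917 = 7.283 mg/L.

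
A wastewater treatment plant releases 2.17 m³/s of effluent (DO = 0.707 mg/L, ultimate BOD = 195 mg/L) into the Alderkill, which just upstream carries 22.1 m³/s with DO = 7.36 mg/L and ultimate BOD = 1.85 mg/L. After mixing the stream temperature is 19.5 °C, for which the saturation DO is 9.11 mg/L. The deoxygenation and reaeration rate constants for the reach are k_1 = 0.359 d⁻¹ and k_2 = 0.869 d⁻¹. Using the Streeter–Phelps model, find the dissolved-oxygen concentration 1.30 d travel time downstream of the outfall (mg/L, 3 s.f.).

Mixed DO = (22.1×7.36 + 2.17×0.707)/(22.1+2.17) = 164.2/24.27 = 6.765 mg/L.
Mixed L₀ = (22.1×1.85 + 2.17×195)/(24.27) = 464.0/24.27 = 19.12 mg/L.
Initial deficit D₀ = C_s − DO₀ = 9.11 − 6.765 = 2.345 mg/L.
D(1.30) = [0.359×19.12/(0.869−0.359)](e^(−0.359×1.30) − e^(−0.869×1.30)) + 2.345 e^(−0.869×1.30)
= 13.46 × (0.6271 − 0.3231) + 2.345 × 0.3231 = 4.848 mg/L.
DO = 9.11 − 4.848 = 4.262 mg/L.

DO ≈ 4.26 mg/L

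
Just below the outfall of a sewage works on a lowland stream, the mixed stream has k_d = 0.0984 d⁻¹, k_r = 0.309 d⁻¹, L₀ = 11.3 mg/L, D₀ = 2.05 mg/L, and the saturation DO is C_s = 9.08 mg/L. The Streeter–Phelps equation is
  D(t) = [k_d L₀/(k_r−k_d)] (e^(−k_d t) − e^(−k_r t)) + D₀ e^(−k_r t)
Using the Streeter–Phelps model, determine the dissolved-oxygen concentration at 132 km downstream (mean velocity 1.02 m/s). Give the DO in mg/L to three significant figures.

DO ≈ 6.56 mg/L

Travel time t = x/v = 132 km / (1.02 m/s) = 132000 m / 1.02 m/s = 129400 s = 1.498 d.
k_d L₀/(k_r−k_d) = 0.0984×11.3/(0.309−0.0984) = 1.112/0.2106 = 5.280 mg/L.
e^(−k_d t) = e^(−0.0984×1.498) = 0.8630; e^(−k_r t) = e^(−0.309×1.498) = 0.6295.
D = 5.280 × (0.8630 − 0.6295) + 2.05 × 0.6295 = 1.233 + 1.290 = 2.523 mg/L.
DO = C_s − D = 9.08 − 2.523 = 6.557 mg/L.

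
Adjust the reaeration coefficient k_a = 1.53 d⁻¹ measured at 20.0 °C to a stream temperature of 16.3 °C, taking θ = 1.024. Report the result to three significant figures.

k_a(T₂) = k_a(T₁) · θ^(T₂−T₁) = 1.53 × 1.024^(16.3−20.0)
= 1.53 × 1.024^-3.70 = 1.53 × 0.9160 = 1.401 d⁻¹.

k_a ≈ 1.40 d⁻¹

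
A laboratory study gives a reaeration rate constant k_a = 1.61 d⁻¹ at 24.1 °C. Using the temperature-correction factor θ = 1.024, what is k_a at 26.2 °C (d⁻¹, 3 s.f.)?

k_a(T₂) = k_a(T₁) · θ^(T₂−T₁) = 1.61 × 1.024^(26.2−24.1)
= 1.61 × 1.024^2.10 = 1.61 × 1.051 = 1.692 d⁻¹.

k_a ≈ 1.69 d⁻¹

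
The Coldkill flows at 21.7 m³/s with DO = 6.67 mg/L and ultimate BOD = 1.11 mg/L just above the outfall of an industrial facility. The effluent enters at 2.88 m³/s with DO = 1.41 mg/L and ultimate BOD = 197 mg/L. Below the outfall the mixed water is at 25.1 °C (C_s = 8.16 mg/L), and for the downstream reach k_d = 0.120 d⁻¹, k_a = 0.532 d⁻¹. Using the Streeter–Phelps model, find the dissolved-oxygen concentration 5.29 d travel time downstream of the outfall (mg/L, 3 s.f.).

DO ≈ 4.74 mg/L

Mixed DO = (21.7×6.67 + 2.88×1.41)/(21.7+2.88) = 148.8/24.58 = 6.054 mg/L.
Mixed L₀ = (21.7×1.11 + 2.88×197)/(24.58) = 591.4/24.58 = 24.06 mg/L.
Initial deficit D₀ = C_s − DO₀ = 8.16 − 6.054 = 2.106 mg/L.
D(5.29) = [0.120×24.06/(0.532−0.120)](e^(−0.120×5.29) − e^(−0.532×5.29)) + 2.106 e^(−0.532×5.29)
= 7.008 × (0.5300 − 0.05995) + 2.106 × 0.05995 = 3.421 mg/L.
DO = 8.16 − 3.421 = 4.739 mg/L.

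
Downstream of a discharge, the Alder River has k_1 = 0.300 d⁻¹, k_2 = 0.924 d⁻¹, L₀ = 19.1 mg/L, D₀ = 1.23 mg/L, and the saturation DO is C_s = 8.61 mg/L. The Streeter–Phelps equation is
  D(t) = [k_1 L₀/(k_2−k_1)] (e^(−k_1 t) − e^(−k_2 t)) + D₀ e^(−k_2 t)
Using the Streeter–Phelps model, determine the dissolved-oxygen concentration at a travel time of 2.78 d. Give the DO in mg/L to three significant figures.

k_1 L₀/(k_2−k_1) = 0.300×19.1/(0.924−0.300) = 5.730/0.6240 = 9.183 mg/L.
e^(−k_1 t) = e^(−0.300×2.780) = 0.4343; e^(−k_2 t) = e^(−0.924×2.780) = 0.07663.
D = 9.183 × (0.4343 − 0.07663) + 1.23 × 0.07663 = 3.284 + 0.09426 = 3.379 mg/L.
DO = C_s − D = 8.61 − 3.379 = 5.231 mg/L.

DO ≈ 5.23 mg/L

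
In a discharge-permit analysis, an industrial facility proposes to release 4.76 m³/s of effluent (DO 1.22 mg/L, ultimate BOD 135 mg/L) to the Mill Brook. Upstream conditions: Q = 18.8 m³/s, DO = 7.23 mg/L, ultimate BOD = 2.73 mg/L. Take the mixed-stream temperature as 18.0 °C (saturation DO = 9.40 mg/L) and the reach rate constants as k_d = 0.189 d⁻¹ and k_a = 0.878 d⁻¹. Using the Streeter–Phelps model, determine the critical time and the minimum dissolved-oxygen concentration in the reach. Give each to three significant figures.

Mixed DO = (18.8×7.23 + 4.76×1.22)/(18.8+4.76) = 141.7/23.56 = 6.016 mg/L.
Mixed L₀ = (18.8×2.73 + 4.76×135)/(23.56) = 693.9/23.56 = 29.45 mg/L.
Initial deficit D₀ = C_s − DO₀ = 9.40 − 6.016 = 3.384 mg/L.
t_c = (1/0.6890) ln[(0.878/0.189)(1 − 3.384×0.6890/(0.189×29.45))] = 1.451 × ln(2.700) = 1.441 d.
D_c = (0.189/0.878) × 29.45 × e^(−0.189×1.441) = 0.2153 × 29.45 × 0.7615 = 4.828 mg/L.
Minimum DO = 9.40 − 4.828 = 4.572 mg/L.

t_c ≈ 1.44 d; minimum DO ≈ 4.57 mg/L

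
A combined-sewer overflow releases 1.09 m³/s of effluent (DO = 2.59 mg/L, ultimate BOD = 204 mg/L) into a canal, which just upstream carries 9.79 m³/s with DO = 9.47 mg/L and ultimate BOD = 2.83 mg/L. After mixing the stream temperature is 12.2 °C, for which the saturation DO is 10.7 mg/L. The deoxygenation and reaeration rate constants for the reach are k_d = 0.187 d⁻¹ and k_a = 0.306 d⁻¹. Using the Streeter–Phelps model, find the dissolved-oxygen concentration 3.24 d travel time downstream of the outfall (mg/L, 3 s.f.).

Mixed DO = (9.79×9.47 + 1.09×2.59)/(9.79+1.09) = 95.53/10.88 = 8.781 mg/L.
Mixed L₀ = (9.79×2.83 + 1.09×204)/(10.88) = 250.1/10.88 = 22.98 mg/L.
Initial deficit D₀ = C_s − DO₀ = 10.7 − 8.781 = 1.919 mg/L.
D(3.24) = [0.187×22.98/(0.306−0.187)](e^(−0.187×3.24) − e^(−0.306×3.24)) + 1.919 e^(−0.306×3.24)
= 36.12 × (0.5456 − 0.3710) + 1.919 × 0.3710 = 7.017 mg/L.
DO = 10.7 − 7.017 = 3.683 mg/L.

DO ≈ 3.68 mg/L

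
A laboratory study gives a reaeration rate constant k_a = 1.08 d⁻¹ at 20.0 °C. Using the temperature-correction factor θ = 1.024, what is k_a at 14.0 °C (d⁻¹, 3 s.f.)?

k_a(T₂) = k_a(T₁) · θ^(T₂−T₁) = 1.08 × 1.024^(14.0−20.0)
= 1.08 × 1.024^-6.00 = 1.08 × 0.8674 = 0.9368 d⁻¹.

k_a ≈ 0.937 d⁻¹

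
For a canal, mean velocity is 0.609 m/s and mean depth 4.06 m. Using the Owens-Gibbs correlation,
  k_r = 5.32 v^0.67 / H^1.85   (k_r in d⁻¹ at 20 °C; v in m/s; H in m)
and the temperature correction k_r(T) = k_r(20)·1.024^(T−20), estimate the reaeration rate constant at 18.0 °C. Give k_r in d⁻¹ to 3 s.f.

k_r(20) = 5.32 × 0.609^0.67 / 4.06^1.85 = 5.32 × 0.7173 / 13.36 = 0.2856 d⁻¹.
k_r(18.0) = 0.2856 × 1.024^(18.0−20) = 0.2856 × 0.9537 = 0.2724 d⁻¹.

k_r ≈ 0.272 d⁻¹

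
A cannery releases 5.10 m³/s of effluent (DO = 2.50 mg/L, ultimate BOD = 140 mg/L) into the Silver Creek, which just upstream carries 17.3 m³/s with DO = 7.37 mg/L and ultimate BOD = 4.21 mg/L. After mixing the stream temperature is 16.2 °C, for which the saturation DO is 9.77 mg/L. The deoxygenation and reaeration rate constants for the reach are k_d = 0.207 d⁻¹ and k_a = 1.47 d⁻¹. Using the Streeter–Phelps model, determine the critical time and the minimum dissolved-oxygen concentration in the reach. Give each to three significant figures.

Mixed DO = (17.3×7.37 + 5.10×2.50)/(17.3+5.10) = 140.3/22.40 = 6.261 mg/L.
Mixed L₀ = (17.3×4.21 + 5.10×140)/(22.40) = 786.8/22.40 = 35.13 mg/L.
Initial deficit D₀ = C_s − DO₀ = 9.77 − 6.261 = 3.509 mg/L.
t_c = (1/1.263) ln[(1.47/0.207)(1 − 3.509×1.263/(0.207×35.13))] = 0.7918 × ln(2.773) = 0.8076 d.
D_c = (0.207/1.47) × 35.13 × e^(−0.207×0.8076) = 0.1408 × 35.13 × 0.8460 = 4.185 mg/L.
Minimum DO = 9.77 − 4.185 = 5.585 mg/L.

t_c ≈ 0.808 d; minimum DO ≈ 5.59 mg/L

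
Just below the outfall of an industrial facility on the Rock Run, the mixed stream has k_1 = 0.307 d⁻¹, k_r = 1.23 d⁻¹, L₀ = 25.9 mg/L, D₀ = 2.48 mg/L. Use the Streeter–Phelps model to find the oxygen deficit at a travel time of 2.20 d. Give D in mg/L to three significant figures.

D ≈ 3.97 mg/L

k_1 L₀/(k_r−k_1) = 0.307×25.9/(1.23−0.307) = 7.951/0.9230 = 8.615 mg/L.
e^(−k_1 t) = e^(−0.307×2.200) = 0.5090; e^(−k_r t) = e^(−1.23×2.200) = 0.06680.
D = 8.615 × (0.5090 − 0.06680) + 2.48 × 0.06680 = 3.809 + 0.1657 = 3.975 mg/L.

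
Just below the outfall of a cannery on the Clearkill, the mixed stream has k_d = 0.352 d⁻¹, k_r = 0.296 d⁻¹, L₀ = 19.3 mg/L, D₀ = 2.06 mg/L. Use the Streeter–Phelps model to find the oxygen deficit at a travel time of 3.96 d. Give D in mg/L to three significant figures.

D ≈ 8.11 mg/L

k_d L₀/(k_r−k_d) = 0.352×19.3/(0.296−0.352) = 6.794/-0.05600 = -121.3 mg/L.
e^(−k_d t) = e^(−0.352×3.960) = 0.2481; e^(−k_r t) = e^(−0.296×3.960) = 0.3097.
D = -121.3 × (0.2481 − 0.3097) + 2.06 × 0.3097 = 7.473 + 0.6380 = 8.111 mg/L.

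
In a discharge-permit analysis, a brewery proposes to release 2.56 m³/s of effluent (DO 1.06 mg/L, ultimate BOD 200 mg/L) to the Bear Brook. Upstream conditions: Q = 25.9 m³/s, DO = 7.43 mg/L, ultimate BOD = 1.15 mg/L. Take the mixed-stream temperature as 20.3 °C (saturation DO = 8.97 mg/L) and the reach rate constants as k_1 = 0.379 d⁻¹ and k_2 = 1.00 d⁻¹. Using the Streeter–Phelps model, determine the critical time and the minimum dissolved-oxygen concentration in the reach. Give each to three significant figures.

t_c ≈ 1.24 d; minimum DO ≈ 4.46 mg/L

Mixed DO = (25.9×7.43 + 2.56×1.06)/(25.9+2.56) = 195.2/28.46 = 6.857 mg/L.
Mixed L₀ = (25.9×1.15 + 2.56×200)/(28.46) = 541.8/28.46 = 19.04 mg/L.
Initial deficit D₀ = C_s − DO₀ = 8.97 − 6.857 = 2.113 mg/L.
t_c = (1/0.6210) ln[(1.00/0.379)(1 − 2.113×0.6210/(0.379×19.04))] = 1.610 × ln(2.159) = 1.239 d.
D_c = (0.379/1.00) × 19.04 × e^(−0.379×1.239) = 0.3790 × 19.04 × 0.6252 = 4.511 mg/L.
Minimum DO = 8.97 − 4.511 = 4.459 mg/L.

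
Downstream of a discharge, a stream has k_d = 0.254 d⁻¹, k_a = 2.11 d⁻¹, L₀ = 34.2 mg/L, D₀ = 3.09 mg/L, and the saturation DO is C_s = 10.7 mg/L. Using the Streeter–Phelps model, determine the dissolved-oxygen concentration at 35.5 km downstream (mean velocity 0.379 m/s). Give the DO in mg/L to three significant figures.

DO ≈ 7.31 mg/L

Travel time t = x/v = 35.5 km / (0.379 m/s) = 35500 m / 0.379 m/s = 93670 s = 1.084 d.
k_d L₀/(k_a−k_d) = 0.254×34.2/(2.11−0.254) = 8.687/1.856 = 4.680 mg/L.
e^(−k_d t) = e^(−0.254×1.084) = 0.7593; e^(−k_a t) = e^(−2.11×1.084) = 0.1015.
D = 4.680 × (0.7593 − 0.1015) + 3.09 × 0.1015 = 3.079 + 0.3137 = 3.392 mg/L.
DO = C_s − D = 10.7 − 3.392 = 7.308 mg/L.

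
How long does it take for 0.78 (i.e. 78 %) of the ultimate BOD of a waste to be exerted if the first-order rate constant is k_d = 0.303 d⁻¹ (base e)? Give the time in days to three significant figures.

y/L₀ = 1 − e^(−k_d t) = 0.78 ⇒ e^(−k_d t) = 0.220
t = −ln(0.220) / 0.303 = 1.514 / 0.303 = 4.997 d.

t ≈ 5.00 d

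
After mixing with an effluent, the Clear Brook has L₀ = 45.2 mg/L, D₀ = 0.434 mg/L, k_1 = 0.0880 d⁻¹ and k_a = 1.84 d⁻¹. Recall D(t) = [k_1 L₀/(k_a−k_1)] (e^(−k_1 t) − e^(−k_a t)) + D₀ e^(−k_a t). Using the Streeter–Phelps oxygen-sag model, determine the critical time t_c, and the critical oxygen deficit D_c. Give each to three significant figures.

t_c ≈ 1.61 d; D_c ≈ 1.88 mg/L

At the critical point dD/dt = 0, so k_1 L₀ e^(−k_1 t) = k_a D. Substituting D(t) from the Streeter–Phelps equation and solving for t gives
t_c = ln[(k_a/k_1)(1 − D₀(k_a−k_1)/(k_1 L₀))] / (k_a−k_1).
Here k_a−k_1 = 1.752 d⁻¹ and 1 − D₀(k_a−k_1)/(k_1 L₀) = 1 − 0.434×1.752/(0.0880×45.2) = 0.8088, so
t_c = ln(20.91 × 0.8088) / 1.752 = 2.828 / 1.752 = 1.614 d.
D_c = (k_1/k_a) L₀ e^(−k_1 t_c) = (0.0880/1.84) × 45.2 × e^(−0.0880×1.614) = 0.04783 × 45.2 × 0.8676 = 1.875 mg/L.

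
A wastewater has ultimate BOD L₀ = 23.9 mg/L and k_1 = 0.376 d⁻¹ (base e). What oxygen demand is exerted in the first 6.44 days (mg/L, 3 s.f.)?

y_t = L₀(1 − e^(−k_1 t)) = 23.9 × (1 − e^(−0.376×6.44))
= 23.9 × (1 − 0.08879) = 23.9 × 0.9112 = 21.78 mg/L.

y ≈ 21.8 mg/L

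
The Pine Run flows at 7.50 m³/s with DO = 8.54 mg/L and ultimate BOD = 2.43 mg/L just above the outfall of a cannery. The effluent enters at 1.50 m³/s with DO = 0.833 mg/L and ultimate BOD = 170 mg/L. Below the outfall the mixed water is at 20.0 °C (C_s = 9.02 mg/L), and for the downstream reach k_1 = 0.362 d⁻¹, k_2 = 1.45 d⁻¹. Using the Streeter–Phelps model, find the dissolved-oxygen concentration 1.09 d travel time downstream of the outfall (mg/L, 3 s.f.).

DO ≈ 3.93 mg/L

Mixed DO = (7.50×8.54 + 1.50×0.833)/(7.50+1.50) = 65.30/9.000 = 7.255 mg/L.
Mixed L₀ = (7.50×2.43 + 1.50×170)/(9.000) = 273.2/9.000 = 30.36 mg/L.
Initial deficit D₀ = C_s − DO₀ = 9.02 − 7.255 = 1.764 mg/L.
D(1.09) = [0.362×30.36/(1.45−0.362)](e^(−0.362×1.09) − e^(−1.45×1.09)) + 1.764 e^(−1.45×1.09)
= 10.10 × (0.6740 − 0.2059) + 1.764 × 0.2059 = 5.091 mg/L.
DO = 9.02 − 5.091 = 3.929 mg/L.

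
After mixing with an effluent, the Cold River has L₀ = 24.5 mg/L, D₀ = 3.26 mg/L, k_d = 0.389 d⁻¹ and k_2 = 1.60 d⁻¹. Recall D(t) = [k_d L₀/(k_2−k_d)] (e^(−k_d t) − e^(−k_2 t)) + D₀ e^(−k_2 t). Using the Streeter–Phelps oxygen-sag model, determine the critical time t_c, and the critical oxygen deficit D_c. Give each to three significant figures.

t_c = [1/(k_2−k_d)] ln[(k_2/k_d)(1 − D₀(k_2−k_d)/(k_d L₀))]
= [1/(1.60−0.389)] ln[(1.60/0.389)(1 − 3.26×1.211/(0.389×24.5))]
= (1/1.211) ln[4.113 × 0.5858] = 0.8258 × ln(2.409) = 0.8258 × 0.8793 = 0.7261 d.
D_c = (k_d/k_2) L₀ e^(−k_d t_c) = (0.389/1.60) × 24.5 × e^(−0.389×0.7261) = 0.2431 × 24.5 × 0.7539 = 4.491 mg/L.

t_c ≈ 0.726 d; D_c ≈ 4.49 mg/L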